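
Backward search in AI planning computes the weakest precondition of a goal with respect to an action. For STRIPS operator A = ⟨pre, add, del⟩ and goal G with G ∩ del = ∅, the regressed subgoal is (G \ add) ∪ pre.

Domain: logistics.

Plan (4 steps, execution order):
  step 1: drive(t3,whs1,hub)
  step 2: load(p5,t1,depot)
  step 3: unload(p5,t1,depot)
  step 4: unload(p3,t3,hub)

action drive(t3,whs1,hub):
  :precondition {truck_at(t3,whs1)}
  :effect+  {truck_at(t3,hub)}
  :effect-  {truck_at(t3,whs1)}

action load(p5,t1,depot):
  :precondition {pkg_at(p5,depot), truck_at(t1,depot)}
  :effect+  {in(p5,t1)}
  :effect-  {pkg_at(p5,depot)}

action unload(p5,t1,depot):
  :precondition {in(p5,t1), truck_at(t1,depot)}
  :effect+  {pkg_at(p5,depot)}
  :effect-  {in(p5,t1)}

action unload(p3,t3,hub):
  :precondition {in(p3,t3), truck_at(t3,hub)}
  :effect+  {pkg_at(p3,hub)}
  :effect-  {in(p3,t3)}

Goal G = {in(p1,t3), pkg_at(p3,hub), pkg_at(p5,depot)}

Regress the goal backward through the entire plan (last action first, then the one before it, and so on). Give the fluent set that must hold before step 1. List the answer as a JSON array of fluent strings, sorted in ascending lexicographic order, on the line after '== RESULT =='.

Regress step by step:
  through step 4 (unload(p3,t3,hub)): drop {pkg_at(p3,hub)}, keep {in(p1,t3), pkg_at(p5,depot)}, require {in(p3,t3), truck_at(t3,hub)}
    → {in(p1,t3), in(p3,t3), pkg_at(p5,depot), truck_at(t3,hub)}
  through step 3 (unload(p5,t1,depot)): drop {pkg_at(p5,depot)}, keep {in(p1,t3), in(p3,t3), truck_at(t3,hub)}, require {in(p5,t1), truck_at(t1,depot)}
    → {in(p1,t3), in(p3,t3), in(p5,t1), truck_at(t1,depot), truck_at(t3,hub)}
  through step 2 (load(p5,t1,depot)): drop {in(p5,t1)}, keep {in(p1,t3), in(p3,t3), truck_at(t1,depot), truck_at(t3,hub)}, require {pkg_at(p5,depot), truck_at(t1,depot)}
    → {in(p1,t3), in(p3,t3), pkg_at(p5,depot), truck_at(t1,depot), truck_at(t3,hub)}
  through step 1 (drive(t3,whs1,hub)): drop {truck_at(t3,hub)}, keep {in(p1,t3), in(p3,t3), pkg_at(p5,depot), truck_at(t1,depot)}, require {truck_at(t3,whs1)}
    → {in(p1,t3), in(p3,t3), pkg_at(p5,depot), truck_at(t1,depot), truck_at(t3,whs1)}

== RESULT ==
["in(p1,t3)", "in(p3,t3)", "pkg_at(p5,depot)", "truck_at(t1,depot)", "truck_at(t3,whs1)"]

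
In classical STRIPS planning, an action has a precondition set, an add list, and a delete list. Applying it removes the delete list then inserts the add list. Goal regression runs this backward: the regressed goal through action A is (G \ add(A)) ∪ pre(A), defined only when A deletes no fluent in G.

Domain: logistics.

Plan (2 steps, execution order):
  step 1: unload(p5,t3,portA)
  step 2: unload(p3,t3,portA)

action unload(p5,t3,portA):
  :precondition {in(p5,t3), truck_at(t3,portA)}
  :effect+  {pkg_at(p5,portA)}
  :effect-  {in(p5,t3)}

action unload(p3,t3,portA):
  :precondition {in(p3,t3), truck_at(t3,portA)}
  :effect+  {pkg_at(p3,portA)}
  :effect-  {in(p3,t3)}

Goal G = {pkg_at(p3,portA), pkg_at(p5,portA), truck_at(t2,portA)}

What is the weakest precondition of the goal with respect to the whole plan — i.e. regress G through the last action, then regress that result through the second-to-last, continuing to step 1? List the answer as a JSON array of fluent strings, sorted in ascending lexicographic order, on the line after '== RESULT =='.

Work backward from the goal:
  through step 2 (unload(p3,t3,portA)): drop {pkg_at(p3,portA)}, keep {pkg_at(p5,portA), truck_at(t2,portA)}, require {in(p3,t3), truck_at(t3,portA)}
    → {in(p3,t3), pkg_at(p5,portA), truck_at(t2,portA), truck_at(t3,portA)}
  through step 1 (unload(p5,t3,portA)): drop {pkg_at(p5,portA)}, keep {in(p3,t3), truck_at(t2,portA), truck_at(t3,portA)}, require {in(p5,t3), truck_at(t3,portA)}
    → {in(p3,t3), in(p5,t3), truck_at(t2,portA), truck_at(t3,portA)}

== RESULT ==
["in(p3,t3)", "in(p5,t3)", "truck_at(t2,portA)", "truck_at(t3,portA)"]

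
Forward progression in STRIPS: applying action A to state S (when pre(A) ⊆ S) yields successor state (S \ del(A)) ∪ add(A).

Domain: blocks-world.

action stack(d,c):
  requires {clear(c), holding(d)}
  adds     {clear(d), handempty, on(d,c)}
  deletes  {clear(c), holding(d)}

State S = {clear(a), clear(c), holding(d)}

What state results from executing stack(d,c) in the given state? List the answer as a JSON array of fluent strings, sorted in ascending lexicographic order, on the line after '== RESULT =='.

Compute (S \ del) ∪ add:
  pre ⊆ S: {clear(c), holding(d)} ⊆ S  — applicable
  S \ del = {clear(a)}
  ∪ add   = {clear(a), clear(d), handempty, on(d,c)}

== RESULT ==
["clear(a)", "clear(d)", "handempty", "on(d,c)"]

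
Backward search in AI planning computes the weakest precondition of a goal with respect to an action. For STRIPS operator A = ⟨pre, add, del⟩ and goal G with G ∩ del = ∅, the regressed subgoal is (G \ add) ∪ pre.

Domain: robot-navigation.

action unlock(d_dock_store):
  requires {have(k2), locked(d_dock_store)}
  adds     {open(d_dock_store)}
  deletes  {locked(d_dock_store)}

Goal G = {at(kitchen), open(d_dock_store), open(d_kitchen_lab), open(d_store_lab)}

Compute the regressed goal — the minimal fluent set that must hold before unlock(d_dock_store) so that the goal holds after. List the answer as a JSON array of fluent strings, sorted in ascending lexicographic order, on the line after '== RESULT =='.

Compute (G \ add) ∪ pre:
  G ∩ del = {}  (empty — regression defined)
  G \ add = {at(kitchen), open(d_dock_store), open(d_kitchen_lab), open(d_store_lab)} \ {open(d_dock_store)} = {at(kitchen), open(d_kitchen_lab), open(d_store_lab)}
  ∪ pre   = {at(kitchen), open(d_kitchen_lab), open(d_store_lab)} ∪ {have(k2), locked(d_dock_store)}
          = {at(kitchen), have(k2), locked(d_dock_store), open(d_kitchen_lab), open(d_store_lab)}

== RESULT ==
["at(kitchen)", "have(k2)", "locked(d_dock_store)", "open(d_kitchen_lab)", "open(d_store_lab)"]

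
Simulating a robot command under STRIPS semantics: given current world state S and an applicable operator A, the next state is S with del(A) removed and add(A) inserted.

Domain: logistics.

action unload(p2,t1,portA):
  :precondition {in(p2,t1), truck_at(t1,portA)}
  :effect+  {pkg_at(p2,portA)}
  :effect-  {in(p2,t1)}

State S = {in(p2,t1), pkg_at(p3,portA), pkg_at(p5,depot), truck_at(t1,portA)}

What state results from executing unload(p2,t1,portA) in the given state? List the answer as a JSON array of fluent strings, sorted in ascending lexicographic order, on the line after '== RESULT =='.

Progress:
  pre ⊆ S: {in(p2,t1), truck_at(t1,portA)} ⊆ S  — applicable
  S \ del = {pkg_at(p3,portA), pkg_at(p5,depot), truck_at(t1,portA)}
  ∪ add   = {pkg_at(p2,portA), pkg_at(p3,portA), pkg_at(p5,depot), truck_at(t1,portA)}

== RESULT ==
["pkg_at(p2,portA)", "pkg_at(p3,portA)", "pkg_at(p5,depot)", "truck_at(t1,portA)"]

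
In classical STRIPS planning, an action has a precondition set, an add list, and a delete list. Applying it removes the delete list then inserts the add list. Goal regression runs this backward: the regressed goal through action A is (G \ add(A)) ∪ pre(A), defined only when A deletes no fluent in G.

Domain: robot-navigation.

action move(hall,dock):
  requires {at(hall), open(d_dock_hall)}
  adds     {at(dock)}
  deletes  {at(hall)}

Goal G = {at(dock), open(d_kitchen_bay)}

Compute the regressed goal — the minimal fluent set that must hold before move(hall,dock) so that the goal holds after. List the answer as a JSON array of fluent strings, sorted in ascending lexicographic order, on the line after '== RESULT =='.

Compute (G \ add) ∪ pre:
  G ∩ del = {}  (empty — regression defined)
  G \ add = {at(dock), open(d_kitchen_bay)} \ {at(dock)} = {open(d_kitchen_bay)}
  ∪ pre   = {open(d_kitchen_bay)} ∪ {at(hall), open(d_dock_hall)}
          = {at(hall), open(d_dock_hall), open(d_kitchen_bay)}

== RESULT ==
["at(hall)", "open(d_dock_hall)", "open(d_kitchen_bay)"]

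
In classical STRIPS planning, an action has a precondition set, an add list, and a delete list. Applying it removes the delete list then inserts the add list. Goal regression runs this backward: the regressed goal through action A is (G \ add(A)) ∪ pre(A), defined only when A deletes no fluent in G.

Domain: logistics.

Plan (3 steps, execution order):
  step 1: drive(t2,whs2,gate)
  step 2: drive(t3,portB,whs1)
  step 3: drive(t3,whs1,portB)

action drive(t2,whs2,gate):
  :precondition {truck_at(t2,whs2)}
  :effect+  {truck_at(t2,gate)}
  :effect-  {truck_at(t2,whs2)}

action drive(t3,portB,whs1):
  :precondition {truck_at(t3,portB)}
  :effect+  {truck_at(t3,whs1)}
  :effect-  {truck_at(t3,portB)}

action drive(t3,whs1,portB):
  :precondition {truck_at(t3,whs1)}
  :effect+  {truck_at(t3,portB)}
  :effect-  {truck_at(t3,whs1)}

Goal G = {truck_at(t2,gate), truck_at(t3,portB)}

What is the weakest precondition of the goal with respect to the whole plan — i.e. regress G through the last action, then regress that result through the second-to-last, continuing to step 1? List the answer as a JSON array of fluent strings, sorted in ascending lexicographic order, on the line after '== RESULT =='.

Work backward from the goal:
  through step 3 (drive(t3,whs1,portB)): drop {truck_at(t3,portB)}, keep {truck_at(t2,gate)}, require {truck_at(t3,whs1)}
    → {truck_at(t2,gate), truck_at(t3,whs1)}
  through step 2 (drive(t3,portB,whs1)): drop {truck_at(t3,whs1)}, keep {truck_at(t2,gate)}, require {truck_at(t3,portB)}
    → {truck_at(t2,gate), truck_at(t3,portB)}
  through step 1 (drive(t2,whs2,gate)): drop {truck_at(t2,gate)}, keep {truck_at(t3,portB)}, require {truck_at(t2,whs2)}
    → {truck_at(t2,whs2), truck_at(t3,portB)}

== RESULT ==
["truck_at(t2,whs2)", "truck_at(t3,portB)"]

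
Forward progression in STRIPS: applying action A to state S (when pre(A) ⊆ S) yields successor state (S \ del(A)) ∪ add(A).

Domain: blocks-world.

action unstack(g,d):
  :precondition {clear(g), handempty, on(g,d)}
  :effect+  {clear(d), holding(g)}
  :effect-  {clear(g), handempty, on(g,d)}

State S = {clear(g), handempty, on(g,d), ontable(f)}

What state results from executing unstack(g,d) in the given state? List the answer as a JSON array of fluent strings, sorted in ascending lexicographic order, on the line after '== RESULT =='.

Progress:
  pre ⊆ S: {clear(g), handempty, on(g,d)} ⊆ S  — applicable
  S \ del = {ontable(f)}
  ∪ add   = {clear(d), holding(g), ontable(f)}

== RESULT ==
["clear(d)", "holding(g)", "ontable(f)"]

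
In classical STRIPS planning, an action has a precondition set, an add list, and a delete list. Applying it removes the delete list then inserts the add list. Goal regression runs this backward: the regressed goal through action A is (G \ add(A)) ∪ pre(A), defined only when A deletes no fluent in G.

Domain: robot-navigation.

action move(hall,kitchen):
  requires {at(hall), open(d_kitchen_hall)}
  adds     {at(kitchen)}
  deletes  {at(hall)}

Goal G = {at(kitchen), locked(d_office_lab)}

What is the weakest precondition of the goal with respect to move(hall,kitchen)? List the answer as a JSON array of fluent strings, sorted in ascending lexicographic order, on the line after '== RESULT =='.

Regress:
  G ∩ del = {}  (empty — regression defined)
  G \ add = {at(kitchen), locked(d_office_lab)} \ {at(kitchen)} = {locked(d_office_lab)}
  ∪ pre   = {locked(d_office_lab)} ∪ {at(hall), open(d_kitchen_hall)}
          = {at(hall), locked(d_office_lab), open(d_kitchen_hall)}

== RESULT ==
["at(hall)", "locked(d_office_lab)", "open(d_kitchen_hall)"]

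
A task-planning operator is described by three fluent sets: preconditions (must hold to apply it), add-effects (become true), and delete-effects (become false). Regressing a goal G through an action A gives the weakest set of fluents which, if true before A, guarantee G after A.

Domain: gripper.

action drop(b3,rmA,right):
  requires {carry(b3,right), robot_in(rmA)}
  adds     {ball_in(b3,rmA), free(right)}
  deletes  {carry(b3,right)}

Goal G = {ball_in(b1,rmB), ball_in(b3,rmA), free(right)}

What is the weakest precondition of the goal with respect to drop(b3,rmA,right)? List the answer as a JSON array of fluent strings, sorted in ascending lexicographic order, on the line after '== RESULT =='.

Compute (G \ add) ∪ pre:
  G ∩ del = {}  (empty — regression defined)
  G \ add = {ball_in(b1,rmB), ball_in(b3,rmA), free(right)} \ {ball_in(b3,rmA), free(right)} = {ball_in(b1,rmB)}
  ∪ pre   = {ball_in(b1,rmB)} ∪ {carry(b3,right), robot_in(rmA)}
          = {ball_in(b1,rmB), carry(b3,right), robot_in(rmA)}

== RESULT ==
["ball_in(b1,rmB)", "carry(b3,right)", "robot_in(rmA)"]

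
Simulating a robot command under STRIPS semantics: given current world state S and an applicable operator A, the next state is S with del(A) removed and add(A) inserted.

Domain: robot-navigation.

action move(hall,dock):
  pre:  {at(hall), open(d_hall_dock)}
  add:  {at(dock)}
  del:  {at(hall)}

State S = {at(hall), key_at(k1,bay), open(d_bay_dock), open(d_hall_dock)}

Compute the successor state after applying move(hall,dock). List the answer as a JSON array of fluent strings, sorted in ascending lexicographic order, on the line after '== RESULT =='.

Compute (S \ del) ∪ add:
  pre ⊆ S: {at(hall), open(d_hall_dock)} ⊆ S  — applicable
  S \ del = {key_at(k1,bay), open(d_bay_dock), open(d_hall_dock)}
  ∪ add   = {at(dock), key_at(k1,bay), open(d_bay_dock), open(d_hall_dock)}

== RESULT ==
["at(dock)", "key_at(k1,bay)", "open(d_bay_dock)", "open(d_hall_dock)"]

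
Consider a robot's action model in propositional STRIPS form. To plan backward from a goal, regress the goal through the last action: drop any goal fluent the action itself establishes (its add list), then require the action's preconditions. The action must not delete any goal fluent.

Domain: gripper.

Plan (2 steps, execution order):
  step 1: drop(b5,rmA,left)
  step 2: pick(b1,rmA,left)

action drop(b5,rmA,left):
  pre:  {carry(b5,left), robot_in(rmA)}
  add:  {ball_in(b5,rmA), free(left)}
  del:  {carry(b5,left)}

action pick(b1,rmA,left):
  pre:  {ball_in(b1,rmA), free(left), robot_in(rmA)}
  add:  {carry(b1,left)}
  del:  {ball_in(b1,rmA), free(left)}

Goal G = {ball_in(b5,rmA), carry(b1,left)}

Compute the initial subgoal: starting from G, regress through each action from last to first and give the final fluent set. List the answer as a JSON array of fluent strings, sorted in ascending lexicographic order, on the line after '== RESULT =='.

Regress step by step:
  through step 2 (pick(b1,rmA,left)): drop {carry(b1,left)}, keep {ball_in(b5,rmA)}, require {ball_in(b1,rmA), free(left), robot_in(rmA)}
    → {ball_in(b1,rmA), ball_in(b5,rmA), free(left), robot_in(rmA)}
  through step 1 (drop(b5,rmA,left)): drop {ball_in(b5,rmA), free(left)}, keep {ball_in(b1,rmA), robot_in(rmA)}, require {carry(b5,left), robot_in(rmA)}
    → {ball_in(b1,rmA), carry(b5,left), robot_in(rmA)}

== RESULT ==
["ball_in(b1,rmA)", "carry(b5,left)", "robot_in(rmA)"]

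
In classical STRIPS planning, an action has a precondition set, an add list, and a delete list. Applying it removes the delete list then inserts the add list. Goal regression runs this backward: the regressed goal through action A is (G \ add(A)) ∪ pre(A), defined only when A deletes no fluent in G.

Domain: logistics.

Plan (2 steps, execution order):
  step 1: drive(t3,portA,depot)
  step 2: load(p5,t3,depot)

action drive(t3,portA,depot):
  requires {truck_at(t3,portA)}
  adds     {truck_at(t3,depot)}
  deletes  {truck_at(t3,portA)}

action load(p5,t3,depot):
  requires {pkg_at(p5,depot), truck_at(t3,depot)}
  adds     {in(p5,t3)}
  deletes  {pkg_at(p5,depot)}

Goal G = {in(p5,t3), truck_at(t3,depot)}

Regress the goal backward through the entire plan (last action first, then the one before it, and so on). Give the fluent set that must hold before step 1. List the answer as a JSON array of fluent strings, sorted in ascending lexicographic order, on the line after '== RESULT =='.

Regress step by step:
  through step 2 (load(p5,t3,depot)): drop {in(p5,t3)}, keep {truck_at(t3,depot)}, require {pkg_at(p5,depot), truck_at(t3,depot)}
    → {pkg_at(p5,depot), truck_at(t3,depot)}
  through step 1 (drive(t3,portA,depot)): drop {truck_at(t3,depot)}, keep {pkg_at(p5,depot)}, require {truck_at(t3,portA)}
    → {pkg_at(p5,depot), truck_at(t3,portA)}

== RESULT ==
["pkg_at(p5,depot)", "truck_at(t3,portA)"]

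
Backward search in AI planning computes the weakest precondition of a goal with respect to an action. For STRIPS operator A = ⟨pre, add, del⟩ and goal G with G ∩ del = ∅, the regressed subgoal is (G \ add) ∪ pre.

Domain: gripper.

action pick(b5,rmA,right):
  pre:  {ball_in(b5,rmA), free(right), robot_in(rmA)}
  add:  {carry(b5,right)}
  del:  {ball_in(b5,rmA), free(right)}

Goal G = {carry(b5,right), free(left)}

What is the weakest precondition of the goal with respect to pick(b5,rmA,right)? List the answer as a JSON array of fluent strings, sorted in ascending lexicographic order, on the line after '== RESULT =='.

Regress:
  G ∩ del = {}  (empty — regression defined)
  G \ add = {carry(b5,right), free(left)} \ {carry(b5,right)} = {free(left)}
  ∪ pre   = {free(left)} ∪ {ball_in(b5,rmA), free(right), robot_in(rmA)}
          = {ball_in(b5,rmA), free(left), free(right), robot_in(rmA)}

== RESULT ==
["ball_in(b5,rmA)", "free(left)", "free(right)", "robot_in(rmA)"]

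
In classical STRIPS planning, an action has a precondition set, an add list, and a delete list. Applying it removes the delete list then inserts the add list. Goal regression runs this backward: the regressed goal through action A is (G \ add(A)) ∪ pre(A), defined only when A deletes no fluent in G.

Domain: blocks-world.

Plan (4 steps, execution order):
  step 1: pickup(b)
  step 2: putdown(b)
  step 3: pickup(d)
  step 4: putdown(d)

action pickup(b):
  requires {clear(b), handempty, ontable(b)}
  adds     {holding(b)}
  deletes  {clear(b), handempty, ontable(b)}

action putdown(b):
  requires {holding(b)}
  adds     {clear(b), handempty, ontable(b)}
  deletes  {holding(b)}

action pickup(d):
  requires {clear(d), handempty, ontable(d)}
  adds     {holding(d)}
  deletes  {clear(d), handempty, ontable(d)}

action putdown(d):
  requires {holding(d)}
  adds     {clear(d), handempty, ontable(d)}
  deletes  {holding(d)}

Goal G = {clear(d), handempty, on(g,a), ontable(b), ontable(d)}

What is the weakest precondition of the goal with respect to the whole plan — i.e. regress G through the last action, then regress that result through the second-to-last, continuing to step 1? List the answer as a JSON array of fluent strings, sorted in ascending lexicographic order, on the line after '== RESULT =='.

Regress step by step:
  through step 4 (putdown(d)): drop {clear(d), handempty, ontable(d)}, keep {on(g,a), ontable(b)}, require {holding(d)}
    → {holding(d), on(g,a), ontable(b)}
  through step 3 (pickup(d)): drop {holding(d)}, keep {on(g,a), ontable(b)}, require {clear(d), handempty, ontable(d)}
    → {clear(d), handempty, on(g,a), ontable(b), ontable(d)}
  through step 2 (putdown(b)): drop {handempty, ontable(b)}, keep {clear(d), on(g,a), ontable(d)}, require {holding(b)}
    → {clear(d), holding(b), on(g,a), ontable(d)}
  through step 1 (pickup(b)): drop {holding(b)}, keep {clear(d), on(g,a), ontable(d)}, require {clear(b), handempty, ontable(b)}
    → {clear(b), clear(d), handempty, on(g,a), ontable(b), ontable(d)}

== RESULT ==
["clear(b)", "clear(d)", "handempty", "on(g,a)", "ontable(b)", "ontable(d)"]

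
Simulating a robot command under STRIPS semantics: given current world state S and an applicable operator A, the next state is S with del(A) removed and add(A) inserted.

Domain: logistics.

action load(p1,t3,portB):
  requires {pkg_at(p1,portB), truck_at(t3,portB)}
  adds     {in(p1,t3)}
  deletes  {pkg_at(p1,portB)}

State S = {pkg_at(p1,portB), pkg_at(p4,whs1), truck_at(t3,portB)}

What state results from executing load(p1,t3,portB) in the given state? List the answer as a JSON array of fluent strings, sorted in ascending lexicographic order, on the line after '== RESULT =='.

Compute (S \ del) ∪ add:
  pre ⊆ S: {pkg_at(p1,portB), truck_at(t3,portB)} ⊆ S  — applicable
  S \ del = {pkg_at(p4,whs1), truck_at(t3,portB)}
  ∪ add   = {in(p1,t3), pkg_at(p4,whs1), truck_at(t3,portB)}

== RESULT ==
["in(p1,t3)", "pkg_at(p4,whs1)", "truck_at(t3,portB)"]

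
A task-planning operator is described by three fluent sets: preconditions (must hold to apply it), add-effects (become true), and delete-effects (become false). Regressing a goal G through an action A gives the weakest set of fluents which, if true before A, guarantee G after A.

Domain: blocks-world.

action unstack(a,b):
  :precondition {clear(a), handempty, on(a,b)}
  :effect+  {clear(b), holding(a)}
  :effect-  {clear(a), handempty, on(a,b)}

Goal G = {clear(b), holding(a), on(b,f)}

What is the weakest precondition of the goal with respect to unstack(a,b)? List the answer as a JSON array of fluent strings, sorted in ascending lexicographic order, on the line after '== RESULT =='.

Compute (G \ add) ∪ pre:
  G ∩ del = {}  (empty — regression defined)
  G \ add = {clear(b), holding(a), on(b,f)} \ {clear(b), holding(a)} = {on(b,f)}
  ∪ pre   = {on(b,f)} ∪ {clear(a), handempty, on(a,b)}
          = {clear(a), handempty, on(a,b), on(b,f)}

== RESULT ==
["clear(a)", "handempty", "on(a,b)", "on(b,f)"]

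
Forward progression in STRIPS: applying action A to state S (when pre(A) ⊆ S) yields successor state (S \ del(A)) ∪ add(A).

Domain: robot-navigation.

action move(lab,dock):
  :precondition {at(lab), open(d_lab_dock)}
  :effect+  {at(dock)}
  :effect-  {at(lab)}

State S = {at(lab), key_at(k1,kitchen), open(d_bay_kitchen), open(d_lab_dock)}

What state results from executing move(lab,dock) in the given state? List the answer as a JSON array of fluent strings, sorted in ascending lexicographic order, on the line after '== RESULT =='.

Progress:
  pre ⊆ S: {at(lab), open(d_lab_dock)} ⊆ S  — applicable
  S \ del = {key_at(k1,kitchen), open(d_bay_kitchen), open(d_lab_dock)}
  ∪ add   = {at(dock), key_at(k1,kitchen), open(d_bay_kitchen), open(d_lab_dock)}

== RESULT ==
["at(dock)", "key_at(k1,kitchen)", "open(d_bay_kitchen)", "open(d_lab_dock)"]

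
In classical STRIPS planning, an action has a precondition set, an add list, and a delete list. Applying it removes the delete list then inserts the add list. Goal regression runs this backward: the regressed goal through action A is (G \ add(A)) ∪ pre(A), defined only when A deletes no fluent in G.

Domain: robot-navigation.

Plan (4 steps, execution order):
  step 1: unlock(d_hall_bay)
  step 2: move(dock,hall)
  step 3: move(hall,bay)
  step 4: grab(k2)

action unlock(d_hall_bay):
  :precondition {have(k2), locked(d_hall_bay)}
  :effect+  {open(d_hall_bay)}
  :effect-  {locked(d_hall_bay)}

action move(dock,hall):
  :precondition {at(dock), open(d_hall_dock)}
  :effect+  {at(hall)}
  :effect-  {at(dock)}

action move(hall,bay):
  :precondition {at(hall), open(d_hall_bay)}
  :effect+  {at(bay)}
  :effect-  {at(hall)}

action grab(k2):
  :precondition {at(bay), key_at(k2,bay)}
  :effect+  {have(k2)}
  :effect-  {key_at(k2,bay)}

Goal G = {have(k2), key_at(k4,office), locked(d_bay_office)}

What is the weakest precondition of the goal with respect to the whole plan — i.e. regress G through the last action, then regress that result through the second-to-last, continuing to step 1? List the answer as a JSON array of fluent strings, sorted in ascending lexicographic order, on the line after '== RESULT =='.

Work backward from the goal:
  through step 4 (grab(k2)): drop {have(k2)}, keep {key_at(k4,office), locked(d_bay_office)}, require {at(bay), key_at(k2,bay)}
    → {at(bay), key_at(k2,bay), key_at(k4,office), locked(d_bay_office)}
  through step 3 (move(hall,bay)): drop {at(bay)}, keep {key_at(k2,bay), key_at(k4,office), locked(d_bay_office)}, require {at(hall), open(d_hall_bay)}
    → {at(hall), key_at(k2,bay), key_at(k4,office), locked(d_bay_office), open(d_hall_bay)}
  through step 2 (move(dock,hall)): drop {at(hall)}, keep {key_at(k2,bay), key_at(k4,office), locked(d_bay_office), open(d_hall_bay)}, require {at(dock), open(d_hall_dock)}
    → {at(dock), key_at(k2,bay), key_at(k4,office), locked(d_bay_office), open(d_hall_bay), open(d_hall_dock)}
  through step 1 (unlock(d_hall_bay)): drop {open(d_hall_bay)}, keep {at(dock), key_at(k2,bay), key_at(k4,office), locked(d_bay_office), open(d_hall_dock)}, require {have(k2), locked(d_hall_bay)}
    → {at(dock), have(k2), key_at(k2,bay), key_at(k4,office), locked(d_bay_office), locked(d_hall_bay), open(d_hall_dock)}

== RESULT ==
["at(dock)", "have(k2)", "key_at(k2,bay)", "key_at(k4,office)", "locked(d_bay_office)", "locked(d_hall_bay)", "open(d_hall_dock)"]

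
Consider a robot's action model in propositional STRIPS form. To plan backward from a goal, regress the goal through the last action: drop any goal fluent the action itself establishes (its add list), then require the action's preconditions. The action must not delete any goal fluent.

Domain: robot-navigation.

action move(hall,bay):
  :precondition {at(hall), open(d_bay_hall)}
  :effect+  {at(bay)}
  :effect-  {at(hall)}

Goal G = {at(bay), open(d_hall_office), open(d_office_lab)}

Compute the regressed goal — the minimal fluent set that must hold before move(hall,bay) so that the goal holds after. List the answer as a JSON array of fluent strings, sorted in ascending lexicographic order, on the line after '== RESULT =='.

Regress:
  G ∩ del = {}  (empty — regression defined)
  G \ add = {at(bay), open(d_hall_office), open(d_office_lab)} \ {at(bay)} = {open(d_hall_office), open(d_office_lab)}
  ∪ pre   = {open(d_hall_office), open(d_office_lab)} ∪ {at(hall), open(d_bay_hall)}
          = {at(hall), open(d_bay_hall), open(d_hall_office), open(d_office_lab)}

== RESULT ==
["at(hall)", "open(d_bay_hall)", "open(d_hall_office)", "open(d_office_lab)"]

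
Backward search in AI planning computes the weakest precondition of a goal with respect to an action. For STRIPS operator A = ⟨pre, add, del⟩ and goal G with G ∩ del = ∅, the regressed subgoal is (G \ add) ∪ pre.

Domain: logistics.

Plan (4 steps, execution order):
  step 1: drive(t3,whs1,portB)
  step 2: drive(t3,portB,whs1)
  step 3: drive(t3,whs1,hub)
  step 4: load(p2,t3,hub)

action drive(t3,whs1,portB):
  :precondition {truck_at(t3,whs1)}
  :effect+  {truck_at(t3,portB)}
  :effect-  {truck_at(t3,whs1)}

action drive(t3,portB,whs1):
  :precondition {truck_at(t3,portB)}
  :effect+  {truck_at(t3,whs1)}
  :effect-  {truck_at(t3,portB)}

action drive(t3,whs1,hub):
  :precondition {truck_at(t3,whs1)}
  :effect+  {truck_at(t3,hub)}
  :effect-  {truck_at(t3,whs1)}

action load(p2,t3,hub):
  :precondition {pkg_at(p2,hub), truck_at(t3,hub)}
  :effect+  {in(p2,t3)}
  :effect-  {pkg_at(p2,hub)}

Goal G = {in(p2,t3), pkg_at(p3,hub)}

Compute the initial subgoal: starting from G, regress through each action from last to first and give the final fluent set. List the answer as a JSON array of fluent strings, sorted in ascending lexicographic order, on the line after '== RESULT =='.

Work backward from the goal:
  through step 4 (load(p2,t3,hub)): drop {in(p2,t3)}, keep {pkg_at(p3,hub)}, require {pkg_at(p2,hub), truck_at(t3,hub)}
    → {pkg_at(p2,hub), pkg_at(p3,hub), truck_at(t3,hub)}
  through step 3 (drive(t3,whs1,hub)): drop {truck_at(t3,hub)}, keep {pkg_at(p2,hub), pkg_at(p3,hub)}, require {truck_at(t3,whs1)}
    → {pkg_at(p2,hub), pkg_at(p3,hub), truck_at(t3,whs1)}
  through step 2 (drive(t3,portB,whs1)): drop {truck_at(t3,whs1)}, keep {pkg_at(p2,hub), pkg_at(p3,hub)}, require {truck_at(t3,portB)}
    → {pkg_at(p2,hub), pkg_at(p3,hub), truck_at(t3,portB)}
  through step 1 (drive(t3,whs1,portB)): drop {truck_at(t3,portB)}, keep {pkg_at(p2,hub), pkg_at(p3,hub)}, require {truck_at(t3,whs1)}
    → {pkg_at(p2,hub), pkg_at(p3,hub), truck_at(t3,whs1)}

== RESULT ==
["pkg_at(p2,hub)", "pkg_at(p3,hub)", "truck_at(t3,whs1)"]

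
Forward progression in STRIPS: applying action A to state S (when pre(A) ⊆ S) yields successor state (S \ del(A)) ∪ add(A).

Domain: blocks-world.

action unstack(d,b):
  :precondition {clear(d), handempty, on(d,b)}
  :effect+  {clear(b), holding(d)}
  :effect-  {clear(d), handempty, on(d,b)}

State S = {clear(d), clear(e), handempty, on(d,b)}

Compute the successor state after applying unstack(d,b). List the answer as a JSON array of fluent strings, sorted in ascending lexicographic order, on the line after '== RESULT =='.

Progress:
  pre ⊆ S: {clear(d), handempty, on(d,b)} ⊆ S  — applicable
  S \ del = {clear(e)}
  ∪ add   = {clear(b), clear(e), holding(d)}

== RESULT ==
["clear(b)", "clear(e)", "holding(d)"]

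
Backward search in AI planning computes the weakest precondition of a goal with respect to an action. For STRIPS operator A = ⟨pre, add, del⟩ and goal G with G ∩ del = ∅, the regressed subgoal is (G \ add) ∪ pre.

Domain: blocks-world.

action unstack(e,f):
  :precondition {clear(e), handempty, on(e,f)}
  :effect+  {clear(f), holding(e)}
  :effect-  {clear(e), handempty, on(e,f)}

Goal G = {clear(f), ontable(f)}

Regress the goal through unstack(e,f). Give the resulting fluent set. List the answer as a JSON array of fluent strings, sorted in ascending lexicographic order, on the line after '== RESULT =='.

Compute (G \ add) ∪ pre:
  G ∩ del = {}  (empty — regression defined)
  G \ add = {clear(f), ontable(f)} \ {clear(f), holding(e)} = {ontable(f)}
  ∪ pre   = {ontable(f)} ∪ {clear(e), handempty, on(e,f)}
          = {clear(e), handempty, on(e,f), ontable(f)}

== RESULT ==
["clear(e)", "handempty", "on(e,f)", "ontable(f)"]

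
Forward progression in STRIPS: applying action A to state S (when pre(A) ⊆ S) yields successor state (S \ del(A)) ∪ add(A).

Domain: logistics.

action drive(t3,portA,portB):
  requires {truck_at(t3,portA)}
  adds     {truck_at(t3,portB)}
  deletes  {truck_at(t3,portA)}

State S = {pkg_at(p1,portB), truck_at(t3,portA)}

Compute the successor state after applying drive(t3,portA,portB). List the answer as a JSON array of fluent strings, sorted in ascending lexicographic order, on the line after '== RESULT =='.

Compute (S \ del) ∪ add:
  pre ⊆ S: {truck_at(t3,portA)} ⊆ S  — applicable
  S \ del = {pkg_at(p1,portB)}
  ∪ add   = {pkg_at(p1,portB), truck_at(t3,portB)}

== RESULT ==
["pkg_at(p1,portB)", "truck_at(t3,portB)"]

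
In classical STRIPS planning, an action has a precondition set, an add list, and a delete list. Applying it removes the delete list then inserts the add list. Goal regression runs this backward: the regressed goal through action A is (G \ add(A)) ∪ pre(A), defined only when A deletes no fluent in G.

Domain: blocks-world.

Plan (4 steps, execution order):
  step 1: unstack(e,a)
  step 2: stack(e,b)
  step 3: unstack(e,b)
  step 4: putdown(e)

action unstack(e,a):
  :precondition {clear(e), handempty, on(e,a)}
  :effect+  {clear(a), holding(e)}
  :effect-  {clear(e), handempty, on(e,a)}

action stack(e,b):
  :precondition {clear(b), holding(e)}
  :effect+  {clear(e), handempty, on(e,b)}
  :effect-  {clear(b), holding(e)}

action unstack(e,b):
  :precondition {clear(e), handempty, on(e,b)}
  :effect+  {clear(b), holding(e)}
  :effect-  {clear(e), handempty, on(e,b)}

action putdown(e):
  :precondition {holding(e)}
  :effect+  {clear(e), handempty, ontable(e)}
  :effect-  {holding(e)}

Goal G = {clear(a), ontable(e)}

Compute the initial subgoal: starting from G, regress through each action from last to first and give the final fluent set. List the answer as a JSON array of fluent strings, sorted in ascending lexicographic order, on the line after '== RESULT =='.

Work backward from the goal:
  through step 4 (putdown(e)): drop {ontable(e)}, keep {clear(a)}, require {holding(e)}
    → {clear(a), holding(e)}
  through step 3 (unstack(e,b)): drop {holding(e)}, keep {clear(a)}, require {clear(e), handempty, on(e,b)}
    → {clear(a), clear(e), handempty, on(e,b)}
  through step 2 (stack(e,b)): drop {clear(e), handempty, on(e,b)}, keep {clear(a)}, require {clear(b), holding(e)}
    → {clear(a), clear(b), holding(e)}
  through step 1 (unstack(e,a)): drop {clear(a), holding(e)}, keep {clear(b)}, require {clear(e), handempty, on(e,a)}
    → {clear(b), clear(e), handempty, on(e,a)}

== RESULT ==
["clear(b)", "clear(e)", "handempty", "on(e,a)"]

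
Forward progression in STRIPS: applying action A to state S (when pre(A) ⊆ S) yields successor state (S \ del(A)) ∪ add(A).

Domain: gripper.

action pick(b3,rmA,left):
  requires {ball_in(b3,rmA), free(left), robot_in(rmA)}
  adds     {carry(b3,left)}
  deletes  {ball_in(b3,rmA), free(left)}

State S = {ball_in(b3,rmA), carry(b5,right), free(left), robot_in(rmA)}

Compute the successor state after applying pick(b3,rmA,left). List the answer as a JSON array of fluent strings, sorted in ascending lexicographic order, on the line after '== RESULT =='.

Progress:
  pre ⊆ S: {ball_in(b3,rmA), free(left), robot_in(rmA)} ⊆ S  — applicable
  S \ del = {carry(b5,right), robot_in(rmA)}
  ∪ add   = {carry(b3,left), carry(b5,right), robot_in(rmA)}

== RESULT ==
["carry(b3,left)", "carry(b5,right)", "robot_in(rmA)"]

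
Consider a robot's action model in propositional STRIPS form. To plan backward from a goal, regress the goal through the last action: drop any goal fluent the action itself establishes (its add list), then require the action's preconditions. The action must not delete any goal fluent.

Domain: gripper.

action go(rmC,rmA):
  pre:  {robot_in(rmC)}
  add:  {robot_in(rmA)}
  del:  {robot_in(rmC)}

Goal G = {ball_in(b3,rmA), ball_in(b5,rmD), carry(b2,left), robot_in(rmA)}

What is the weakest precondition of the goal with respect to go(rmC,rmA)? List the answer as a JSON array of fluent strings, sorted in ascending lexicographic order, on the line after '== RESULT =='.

Regress:
  G ∩ del = {}  (empty — regression defined)
  G \ add = {ball_in(b3,rmA), ball_in(b5,rmD), carry(b2,left), robot_in(rmA)} \ {robot_in(rmA)} = {ball_in(b3,rmA), ball_in(b5,rmD), carry(b2,left)}
  ∪ pre   = {ball_in(b3,rmA), ball_in(b5,rmD), carry(b2,left)} ∪ {robot_in(rmC)}
          = {ball_in(b3,rmA), ball_in(b5,rmD), carry(b2,left), robot_in(rmC)}

== RESULT ==
["ball_in(b3,rmA)", "ball_in(b5,rmD)", "carry(b2,left)", "robot_in(rmC)"]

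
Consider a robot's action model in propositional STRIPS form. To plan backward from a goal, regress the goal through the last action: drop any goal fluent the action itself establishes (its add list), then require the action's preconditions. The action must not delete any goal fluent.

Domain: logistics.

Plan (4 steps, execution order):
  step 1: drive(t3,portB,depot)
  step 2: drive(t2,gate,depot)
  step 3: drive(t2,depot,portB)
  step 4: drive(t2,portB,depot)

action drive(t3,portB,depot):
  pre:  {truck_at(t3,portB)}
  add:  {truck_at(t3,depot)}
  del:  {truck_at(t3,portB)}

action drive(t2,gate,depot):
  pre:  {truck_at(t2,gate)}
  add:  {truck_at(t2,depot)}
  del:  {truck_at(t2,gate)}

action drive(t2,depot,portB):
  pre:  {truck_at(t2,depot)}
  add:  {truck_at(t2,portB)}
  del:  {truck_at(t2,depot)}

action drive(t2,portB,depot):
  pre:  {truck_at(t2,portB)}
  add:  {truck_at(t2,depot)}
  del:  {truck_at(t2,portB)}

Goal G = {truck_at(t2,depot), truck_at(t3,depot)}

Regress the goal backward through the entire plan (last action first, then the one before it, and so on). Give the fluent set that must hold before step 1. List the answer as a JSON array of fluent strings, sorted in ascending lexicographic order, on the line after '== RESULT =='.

Work backward from the goal:
  through step 4 (drive(t2,portB,depot)): drop {truck_at(t2,depot)}, keep {truck_at(t3,depot)}, require {truck_at(t2,portB)}
    → {truck_at(t2,portB), truck_at(t3,depot)}
  through step 3 (drive(t2,depot,portB)): drop {truck_at(t2,portB)}, keep {truck_at(t3,depot)}, require {truck_at(t2,depot)}
    → {truck_at(t2,depot), truck_at(t3,depot)}
  through step 2 (drive(t2,gate,depot)): drop {truck_at(t2,depot)}, keep {truck_at(t3,depot)}, require {truck_at(t2,gate)}
    → {truck_at(t2,gate), truck_at(t3,depot)}
  through step 1 (drive(t3,portB,depot)): drop {truck_at(t3,depot)}, keep {truck_at(t2,gate)}, require {truck_at(t3,portB)}
    → {truck_at(t2,gate), truck_at(t3,portB)}

== RESULT ==
["truck_at(t2,gate)", "truck_at(t3,portB)"]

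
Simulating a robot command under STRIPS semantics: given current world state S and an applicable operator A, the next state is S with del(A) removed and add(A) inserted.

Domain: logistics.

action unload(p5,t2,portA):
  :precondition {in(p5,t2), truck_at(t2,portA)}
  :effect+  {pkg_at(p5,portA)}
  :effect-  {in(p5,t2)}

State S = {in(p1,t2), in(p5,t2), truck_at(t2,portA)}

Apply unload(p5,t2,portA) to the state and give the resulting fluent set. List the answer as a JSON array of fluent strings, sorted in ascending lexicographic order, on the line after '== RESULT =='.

Progress:
  pre ⊆ S: {in(p5,t2), truck_at(t2,portA)} ⊆ S  — applicable
  S \ del = {in(p1,t2), truck_at(t2,portA)}
  ∪ add   = {in(p1,t2), pkg_at(p5,portA), truck_at(t2,portA)}

== RESULT ==
["in(p1,t2)", "pkg_at(p5,portA)", "truck_at(t2,portA)"]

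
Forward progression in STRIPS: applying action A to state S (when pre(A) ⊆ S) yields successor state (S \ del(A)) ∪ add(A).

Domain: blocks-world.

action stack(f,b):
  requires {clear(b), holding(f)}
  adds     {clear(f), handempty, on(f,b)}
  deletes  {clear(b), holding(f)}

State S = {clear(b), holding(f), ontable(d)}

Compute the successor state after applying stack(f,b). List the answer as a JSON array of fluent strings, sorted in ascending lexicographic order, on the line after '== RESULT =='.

Progress:
  pre ⊆ S: {clear(b), holding(f)} ⊆ S  — applicable
  S \ del = {ontable(d)}
  ∪ add   = {clear(f), handempty, on(f,b), ontable(d)}

== RESULT ==
["clear(f)", "handempty", "on(f,b)", "ontable(d)"]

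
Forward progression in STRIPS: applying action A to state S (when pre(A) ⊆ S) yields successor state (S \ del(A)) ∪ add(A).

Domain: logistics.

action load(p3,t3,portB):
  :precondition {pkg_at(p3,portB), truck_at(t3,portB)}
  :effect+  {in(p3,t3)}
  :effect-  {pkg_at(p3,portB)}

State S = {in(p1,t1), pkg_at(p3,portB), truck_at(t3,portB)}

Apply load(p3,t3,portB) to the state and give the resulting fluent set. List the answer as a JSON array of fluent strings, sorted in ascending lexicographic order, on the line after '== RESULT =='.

Progress:
  pre ⊆ S: {pkg_at(p3,portB), truck_at(t3,portB)} ⊆ S  — applicable
  S \ del = {in(p1,t1), truck_at(t3,portB)}
  ∪ add   = {in(p1,t1), in(p3,t3), truck_at(t3,portB)}

== RESULT ==
["in(p1,t1)", "in(p3,t3)", "truck_at(t3,portB)"]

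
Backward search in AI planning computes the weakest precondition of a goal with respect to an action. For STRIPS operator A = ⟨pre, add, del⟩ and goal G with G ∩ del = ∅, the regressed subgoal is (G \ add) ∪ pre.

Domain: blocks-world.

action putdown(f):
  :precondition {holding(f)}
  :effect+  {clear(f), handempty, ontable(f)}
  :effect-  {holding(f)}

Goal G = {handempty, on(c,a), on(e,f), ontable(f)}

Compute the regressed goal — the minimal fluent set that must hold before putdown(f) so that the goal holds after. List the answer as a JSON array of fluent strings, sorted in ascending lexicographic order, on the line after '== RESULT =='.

Compute (G \ add) ∪ pre:
  G ∩ del = {}  (empty — regression defined)
  G \ add = {handempty, on(c,a), on(e,f), ontable(f)} \ {clear(f), handempty, ontable(f)} = {on(c,a), on(e,f)}
  ∪ pre   = {on(c,a), on(e,f)} ∪ {holding(f)}
          = {holding(f), on(c,a), on(e,f)}

== RESULT ==
["holding(f)", "on(c,a)", "on(e,f)"]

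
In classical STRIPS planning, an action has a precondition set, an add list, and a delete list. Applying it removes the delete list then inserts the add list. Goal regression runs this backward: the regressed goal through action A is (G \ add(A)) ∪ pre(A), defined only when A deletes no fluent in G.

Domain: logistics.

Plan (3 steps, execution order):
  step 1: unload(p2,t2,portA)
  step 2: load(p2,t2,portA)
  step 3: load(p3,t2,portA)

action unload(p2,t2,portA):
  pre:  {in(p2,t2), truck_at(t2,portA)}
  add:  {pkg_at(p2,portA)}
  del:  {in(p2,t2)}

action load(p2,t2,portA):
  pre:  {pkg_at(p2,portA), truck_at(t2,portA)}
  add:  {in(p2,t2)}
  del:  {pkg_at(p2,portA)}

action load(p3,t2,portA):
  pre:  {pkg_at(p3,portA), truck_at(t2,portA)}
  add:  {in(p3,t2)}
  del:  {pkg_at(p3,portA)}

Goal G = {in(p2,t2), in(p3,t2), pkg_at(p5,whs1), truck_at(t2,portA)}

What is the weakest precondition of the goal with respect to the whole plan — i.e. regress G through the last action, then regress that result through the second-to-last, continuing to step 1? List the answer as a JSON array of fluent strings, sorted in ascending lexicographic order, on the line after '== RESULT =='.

Regress step by step:
  through step 3 (load(p3,t2,portA)): drop {in(p3,t2)}, keep {in(p2,t2), pkg_at(p5,whs1), truck_at(t2,portA)}, require {pkg_at(p3,portA), truck_at(t2,portA)}
    → {in(p2,t2), pkg_at(p3,portA), pkg_at(p5,whs1), truck_at(t2,portA)}
  through step 2 (load(p2,t2,portA)): drop {in(p2,t2)}, keep {pkg_at(p3,portA), pkg_at(p5,whs1), truck_at(t2,portA)}, require {pkg_at(p2,portA), truck_at(t2,portA)}
    → {pkg_at(p2,portA), pkg_at(p3,portA), pkg_at(p5,whs1), truck_at(t2,portA)}
  through step 1 (unload(p2,t2,portA)): drop {pkg_at(p2,portA)}, keep {pkg_at(p3,portA), pkg_at(p5,whs1), truck_at(t2,portA)}, require {in(p2,t2), truck_at(t2,portA)}
    → {in(p2,t2), pkg_at(p3,portA), pkg_at(p5,whs1), truck_at(t2,portA)}

== RESULT ==
["in(p2,t2)", "pkg_at(p3,portA)", "pkg_at(p5,whs1)", "truck_at(t2,portA)"]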